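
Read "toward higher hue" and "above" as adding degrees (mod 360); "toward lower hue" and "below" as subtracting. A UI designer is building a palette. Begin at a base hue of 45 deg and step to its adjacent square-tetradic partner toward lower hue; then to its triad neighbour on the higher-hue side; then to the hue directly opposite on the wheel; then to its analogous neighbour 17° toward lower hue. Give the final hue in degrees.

238°

−90° (square ↓): 45 − 90 = -45 → -45 + 360 = 315°
+120° (triadic ↑): 315 + 120 = 435 → 435 − 360 = 75°
+180° (complement): 75 + 180 = 255°
−17° (analog 17° ↓): 255 − 17 = 238°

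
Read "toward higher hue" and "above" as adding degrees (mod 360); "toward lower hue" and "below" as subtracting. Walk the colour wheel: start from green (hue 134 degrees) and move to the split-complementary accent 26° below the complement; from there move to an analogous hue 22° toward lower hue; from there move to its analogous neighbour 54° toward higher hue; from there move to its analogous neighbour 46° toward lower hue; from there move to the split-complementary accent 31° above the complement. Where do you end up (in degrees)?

125°

134 + 154 = 288°   (split-comp 26° ↓)
288 − 22 = 266°   (analog 22° ↓)
266 + 54 = 320°   (analog 54° ↑)
320 − 46 = 274°   (analog 46° ↓)
274 + 211 = 485 → 485 − 360 = 125°   (split-comp 31° ↑)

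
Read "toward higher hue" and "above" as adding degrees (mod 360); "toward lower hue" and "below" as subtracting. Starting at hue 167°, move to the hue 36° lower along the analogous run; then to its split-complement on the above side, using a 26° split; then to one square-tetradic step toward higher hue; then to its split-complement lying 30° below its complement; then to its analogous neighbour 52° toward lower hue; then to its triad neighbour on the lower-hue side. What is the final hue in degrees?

45°

−36° (analog 36° ↓): 167 − 36 = 131°
+206° (split-comp 26° ↑): 131 + 206 = 337°
+90° (square ↑): 337 + 90 = 427 → 427 − 360 = 67°
+150° (split-comp 30° ↓): 67 + 150 = 217°
−52° (analog 52° ↓): 217 − 52 = 165°
−120° (triadic ↓): 165 − 120 = 45°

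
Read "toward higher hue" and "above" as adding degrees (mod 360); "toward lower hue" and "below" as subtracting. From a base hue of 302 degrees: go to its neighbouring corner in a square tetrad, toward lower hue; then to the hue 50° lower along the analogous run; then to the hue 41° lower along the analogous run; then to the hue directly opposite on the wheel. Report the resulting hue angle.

302 − 90 = 212°   (square ↓)
212 − 50 = 162°   (analog 50° ↓)
162 − 41 = 121°   (analog 41° ↓)
121 + 180 = 301°   (complement)

301°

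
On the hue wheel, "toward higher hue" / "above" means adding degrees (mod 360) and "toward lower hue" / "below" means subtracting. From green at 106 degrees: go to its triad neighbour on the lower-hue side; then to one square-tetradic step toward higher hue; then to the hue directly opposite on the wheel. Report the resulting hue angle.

triadic ↓ −120°: 106 − 120 = -14 → -14 + 360 = 346°
square ↑ +90°: 346 + 90 = 436 → 436 − 360 = 76°
complement +180°: 76 + 180 = 256°

256°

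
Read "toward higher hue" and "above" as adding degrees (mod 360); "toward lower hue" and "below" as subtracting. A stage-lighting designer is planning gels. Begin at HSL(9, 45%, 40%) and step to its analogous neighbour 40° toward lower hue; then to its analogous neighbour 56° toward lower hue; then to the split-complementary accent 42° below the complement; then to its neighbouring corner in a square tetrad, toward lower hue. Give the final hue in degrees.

321°

−40° (analog 40° ↓): 9 − 40 = -31 → -31 + 360 = 329°
−56° (analog 56° ↓): 329 − 56 = 273°
+138° (split-comp 42° ↓): 273 + 138 = 411 → 411 − 360 = 51°
−90° (square ↓): 51 − 90 = -39 → -39 + 360 = 321°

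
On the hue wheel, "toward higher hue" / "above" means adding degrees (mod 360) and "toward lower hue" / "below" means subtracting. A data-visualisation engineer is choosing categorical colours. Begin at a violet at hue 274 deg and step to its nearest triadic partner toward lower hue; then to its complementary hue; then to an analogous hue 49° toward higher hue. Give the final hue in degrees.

274 − 120 = 154°   (triadic ↓)
154 + 180 = 334°   (complement)
334 + 49 = 383 → 383 − 360 = 23°   (analog 49° ↑)

23°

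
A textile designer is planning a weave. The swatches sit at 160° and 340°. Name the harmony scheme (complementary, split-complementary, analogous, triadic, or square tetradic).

Sort the hues: 160°, 340°.
Successive gaps around the wheel: 180°, 180°.
Two hues 180° apart are complementary.

complementary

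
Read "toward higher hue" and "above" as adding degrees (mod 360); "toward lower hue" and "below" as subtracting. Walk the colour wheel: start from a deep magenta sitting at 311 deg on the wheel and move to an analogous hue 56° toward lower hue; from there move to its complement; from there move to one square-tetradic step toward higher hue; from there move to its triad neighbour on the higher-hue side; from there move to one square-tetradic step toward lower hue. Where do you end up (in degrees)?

195°

311 − 56 = 255°   (analog 56° ↓)
255 + 180 = 435 → 435 − 360 = 75°   (complement)
75 + 90 = 165°   (square ↑)
165 + 120 = 285°   (triadic ↑)
285 − 90 = 195°   (square ↓)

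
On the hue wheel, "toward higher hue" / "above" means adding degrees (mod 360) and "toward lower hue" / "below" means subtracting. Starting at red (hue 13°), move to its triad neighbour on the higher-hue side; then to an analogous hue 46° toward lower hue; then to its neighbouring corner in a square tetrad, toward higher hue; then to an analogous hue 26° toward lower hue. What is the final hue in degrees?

+120° (triadic ↑): 13 + 120 = 133°
−46° (analog 46° ↓): 133 − 46 = 87°
+90° (square ↑): 87 + 90 = 177°
−26° (analog 26° ↓): 177 − 26 = 151°

151°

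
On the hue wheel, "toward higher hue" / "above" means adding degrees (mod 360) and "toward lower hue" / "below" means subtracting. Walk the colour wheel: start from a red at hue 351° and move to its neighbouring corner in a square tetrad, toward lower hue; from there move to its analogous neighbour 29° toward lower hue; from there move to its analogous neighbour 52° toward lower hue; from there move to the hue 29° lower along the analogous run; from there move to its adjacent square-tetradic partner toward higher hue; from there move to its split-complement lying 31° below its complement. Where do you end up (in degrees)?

−90° (square ↓): 351 − 90 = 261°
−29° (analog 29° ↓): 261 − 29 = 232°
−52° (analog 52° ↓): 232 − 52 = 180°
−29° (analog 29° ↓): 180 − 29 = 151°
+90° (square ↑): 151 + 90 = 241°
+149° (split-comp 31° ↓): 241 + 149 = 390 → 390 − 360 = 30°

30°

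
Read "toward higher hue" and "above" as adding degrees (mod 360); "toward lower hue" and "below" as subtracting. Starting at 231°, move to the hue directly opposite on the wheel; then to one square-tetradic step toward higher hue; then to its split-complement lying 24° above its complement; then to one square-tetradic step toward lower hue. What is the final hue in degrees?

255°

+180° (complement): 231 + 180 = 411 → 411 − 360 = 51°
+90° (square ↑): 51 + 90 = 141°
+204° (split-comp 24° ↑): 141 + 204 = 345°
−90° (square ↓): 345 − 90 = 255°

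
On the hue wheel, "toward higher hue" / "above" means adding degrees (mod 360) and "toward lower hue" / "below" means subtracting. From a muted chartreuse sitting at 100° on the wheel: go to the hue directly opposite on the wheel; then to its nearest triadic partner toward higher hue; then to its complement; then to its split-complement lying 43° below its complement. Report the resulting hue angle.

+180° (complement): 100 + 180 = 280°
+120° (triadic ↑): 280 + 120 = 400 → 400 − 360 = 40°
+180° (complement): 40 + 180 = 220°
+137° (split-comp 43° ↓): 220 + 137 = 357°

357°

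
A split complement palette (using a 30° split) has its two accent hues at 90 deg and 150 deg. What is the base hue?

The accents sit 30° either side of the complement, so the complement is their short-arc midpoint on the wheel.
Short-arc midpoint of 90° and 150°: 120°.
Base is 180° from the complement: 120 − 180 = -60 → -60 + 360 = 300°

300°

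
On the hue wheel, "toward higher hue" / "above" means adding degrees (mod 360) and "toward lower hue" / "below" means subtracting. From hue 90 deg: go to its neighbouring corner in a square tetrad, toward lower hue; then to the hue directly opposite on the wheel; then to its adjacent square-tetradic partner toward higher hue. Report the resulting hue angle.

90 − 90 = 0°   (square ↓)
0 + 180 = 180°   (complement)
180 + 90 = 270°   (square ↑)

270°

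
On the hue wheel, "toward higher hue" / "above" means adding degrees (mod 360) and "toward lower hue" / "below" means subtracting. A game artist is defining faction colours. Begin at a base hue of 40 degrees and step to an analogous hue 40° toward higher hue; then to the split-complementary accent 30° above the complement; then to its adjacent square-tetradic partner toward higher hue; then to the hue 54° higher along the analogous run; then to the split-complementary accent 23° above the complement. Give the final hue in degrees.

277°

+40° (analog 40° ↑): 40 + 40 = 80°
+210° (split-comp 30° ↑): 80 + 210 = 290°
+90° (square ↑): 290 + 90 = 380 → 380 − 360 = 20°
+54° (analog 54° ↑): 20 + 54 = 74°
+203° (split-comp 23° ↑): 74 + 203 = 277°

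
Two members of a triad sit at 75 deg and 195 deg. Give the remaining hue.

A triad spaces three hues 120° apart.
The full set is {75°, 195°, 315°}.

315°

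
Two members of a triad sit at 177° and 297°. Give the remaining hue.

A triad spaces three hues 120° apart.
The full set is {57°, 177°, 297°}.

57°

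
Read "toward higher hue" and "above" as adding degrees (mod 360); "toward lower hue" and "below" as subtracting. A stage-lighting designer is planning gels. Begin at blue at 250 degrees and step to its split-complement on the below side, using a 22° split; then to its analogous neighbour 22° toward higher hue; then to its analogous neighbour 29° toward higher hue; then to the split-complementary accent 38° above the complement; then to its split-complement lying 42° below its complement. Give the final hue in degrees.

+158° (split-comp 22° ↓): 250 + 158 = 408 → 408 − 360 = 48°
+22° (analog 22° ↑): 48 + 22 = 70°
+29° (analog 29° ↑): 70 + 29 = 99°
+218° (split-comp 38° ↑): 99 + 218 = 317°
+138° (split-comp 42° ↓): 317 + 138 = 455 → 455 − 360 = 95°

95°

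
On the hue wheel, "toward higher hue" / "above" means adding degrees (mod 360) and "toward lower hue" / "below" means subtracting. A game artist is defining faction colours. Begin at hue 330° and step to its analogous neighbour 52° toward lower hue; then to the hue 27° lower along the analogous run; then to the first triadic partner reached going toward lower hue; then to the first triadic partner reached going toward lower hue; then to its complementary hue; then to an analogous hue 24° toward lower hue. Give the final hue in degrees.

167°

analog 52° ↓ −52°: 330 − 52 = 278°
analog 27° ↓ −27°: 278 − 27 = 251°
triadic ↓ −120°: 251 − 120 = 131°
triadic ↓ −120°: 131 − 120 = 11°
complement +180°: 11 + 180 = 191°
analog 24° ↓ −24°: 191 − 24 = 167°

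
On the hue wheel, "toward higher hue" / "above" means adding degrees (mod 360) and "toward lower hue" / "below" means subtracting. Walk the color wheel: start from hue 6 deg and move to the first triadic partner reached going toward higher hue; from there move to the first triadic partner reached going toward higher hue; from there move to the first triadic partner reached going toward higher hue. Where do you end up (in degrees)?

6°

6 + 120 = 126°   (triadic ↑)
126 + 120 = 246°   (triadic ↑)
246 + 120 = 366 → 366 − 360 = 6°   (triadic ↑)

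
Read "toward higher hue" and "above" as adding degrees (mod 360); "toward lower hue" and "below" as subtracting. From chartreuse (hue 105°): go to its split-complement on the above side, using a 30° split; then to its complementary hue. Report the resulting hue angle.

split-comp 30° ↑ +210°: 105 + 210 = 315°
complement +180°: 315 + 180 = 495 → 495 − 360 = 135°

135°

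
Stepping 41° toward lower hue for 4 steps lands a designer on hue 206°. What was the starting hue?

4 steps of 41° (toward lower hue) give a net shift of −164°.
Start = end − shift: 206 + 164 = 370 → 370 − 360 = 10°

10°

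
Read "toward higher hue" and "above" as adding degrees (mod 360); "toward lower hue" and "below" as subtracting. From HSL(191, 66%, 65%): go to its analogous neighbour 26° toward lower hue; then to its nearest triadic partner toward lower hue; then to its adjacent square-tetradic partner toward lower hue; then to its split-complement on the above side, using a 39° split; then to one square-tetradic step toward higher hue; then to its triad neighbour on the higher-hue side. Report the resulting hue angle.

−26° (analog 26° ↓): 191 − 26 = 165°
−120° (triadic ↓): 165 − 120 = 45°
−90° (square ↓): 45 − 90 = -45 → -45 + 360 = 315°
+219° (split-comp 39° ↑): 315 + 219 = 534 → 534 − 360 = 174°
+90° (square ↑): 174 + 90 = 264°
+120° (triadic ↑): 264 + 120 = 384 → 384 − 360 = 24°

24°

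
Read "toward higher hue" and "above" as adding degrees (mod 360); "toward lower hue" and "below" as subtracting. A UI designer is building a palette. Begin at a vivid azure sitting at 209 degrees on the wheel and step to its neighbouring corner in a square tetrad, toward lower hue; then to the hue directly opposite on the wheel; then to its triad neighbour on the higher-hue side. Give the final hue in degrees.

59°

−90° (square ↓): 209 − 90 = 119°
+180° (complement): 119 + 180 = 299°
+120° (triadic ↑): 299 + 120 = 419 → 419 − 360 = 59°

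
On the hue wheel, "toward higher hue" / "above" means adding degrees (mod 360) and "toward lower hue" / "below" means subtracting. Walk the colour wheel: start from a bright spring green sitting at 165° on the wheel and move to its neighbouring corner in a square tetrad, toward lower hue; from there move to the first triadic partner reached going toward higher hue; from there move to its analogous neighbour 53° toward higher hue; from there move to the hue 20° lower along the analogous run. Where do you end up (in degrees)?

228°

square ↓ −90°: 165 − 90 = 75°
triadic ↑ +120°: 75 + 120 = 195°
analog 53° ↑ +53°: 195 + 53 = 248°
analog 20° ↓ −20°: 248 − 20 = 228°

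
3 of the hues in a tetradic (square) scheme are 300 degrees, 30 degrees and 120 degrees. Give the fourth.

A square tetradic scheme places four hues every 90°.
The full set through 30° is {30°, 120°, 210°, 300°}.
Given {30°, 120°, 300°}, the missing hue is 210°.

210°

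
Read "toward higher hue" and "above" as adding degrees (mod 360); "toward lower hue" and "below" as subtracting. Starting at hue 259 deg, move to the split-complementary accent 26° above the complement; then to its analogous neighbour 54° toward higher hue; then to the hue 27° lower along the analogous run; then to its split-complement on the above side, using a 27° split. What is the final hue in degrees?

split-comp 26° ↑ +206°: 259 + 206 = 465 → 465 − 360 = 105°
analog 54° ↑ +54°: 105 + 54 = 159°
analog 27° ↓ −27°: 159 − 27 = 132°
split-comp 27° ↑ +207°: 132 + 207 = 339°

339°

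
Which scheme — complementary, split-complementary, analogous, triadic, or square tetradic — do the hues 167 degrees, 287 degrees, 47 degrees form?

triadic

Sort the hues: 47°, 167°, 287°.
Successive gaps around the wheel: 120°, 120°, 120°.
Three hues equally spaced 120° apart form a triad.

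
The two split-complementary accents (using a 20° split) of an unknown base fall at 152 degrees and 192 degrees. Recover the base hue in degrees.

The accents sit 20° either side of the complement, so the complement is their short-arc midpoint on the wheel.
Short-arc midpoint of 152° and 192°: 172°.
Base is 180° from the complement: 172 − 180 = -8 → -8 + 360 = 352°

352°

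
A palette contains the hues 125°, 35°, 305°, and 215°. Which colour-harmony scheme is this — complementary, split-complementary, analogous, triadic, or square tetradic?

square tetradic

Sort the hues: 35°, 125°, 215°, 305°.
Successive gaps around the wheel: 90°, 90°, 90°, 90°.
Four hues every 90° form a square tetradic scheme.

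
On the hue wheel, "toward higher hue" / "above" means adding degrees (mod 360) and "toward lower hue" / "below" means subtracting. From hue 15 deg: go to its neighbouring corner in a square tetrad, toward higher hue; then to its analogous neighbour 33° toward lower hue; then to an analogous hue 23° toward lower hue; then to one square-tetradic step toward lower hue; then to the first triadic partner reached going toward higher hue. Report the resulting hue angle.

15 + 90 = 105°   (square ↑)
105 − 33 = 72°   (analog 33° ↓)
72 − 23 = 49°   (analog 23° ↓)
49 − 90 = -41 → -41 + 360 = 319°   (square ↓)
319 + 120 = 439 → 439 − 360 = 79°   (triadic ↑)

79°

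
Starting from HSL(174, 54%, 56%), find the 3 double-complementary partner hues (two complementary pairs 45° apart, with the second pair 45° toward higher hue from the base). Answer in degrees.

219°, 354°, 39°

A rectangular tetradic uses two complementary pairs 45° apart: offsets 0°, 45°, 180°, 225°.
174 + 45 = 219°
174 + 180 = 354°
174 + 225 = 399 → 399 − 360 = 39°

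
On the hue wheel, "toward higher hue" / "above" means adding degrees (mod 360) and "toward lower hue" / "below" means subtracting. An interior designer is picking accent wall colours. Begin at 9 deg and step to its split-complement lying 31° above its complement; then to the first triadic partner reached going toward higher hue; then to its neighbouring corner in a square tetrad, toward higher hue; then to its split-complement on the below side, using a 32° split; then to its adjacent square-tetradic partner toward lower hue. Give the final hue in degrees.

128°

+211° (split-comp 31° ↑): 9 + 211 = 220°
+120° (triadic ↑): 220 + 120 = 340°
+90° (square ↑): 340 + 90 = 430 → 430 − 360 = 70°
+148° (split-comp 32° ↓): 70 + 148 = 218°
−90° (square ↓): 218 − 90 = 128°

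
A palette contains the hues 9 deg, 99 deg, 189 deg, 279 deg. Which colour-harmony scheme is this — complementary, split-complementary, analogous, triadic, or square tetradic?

square tetradic

Sort the hues: 9°, 99°, 189°, 279°.
Successive gaps around the wheel: 90°, 90°, 90°, 90°.
Four hues every 90° form a square tetradic scheme.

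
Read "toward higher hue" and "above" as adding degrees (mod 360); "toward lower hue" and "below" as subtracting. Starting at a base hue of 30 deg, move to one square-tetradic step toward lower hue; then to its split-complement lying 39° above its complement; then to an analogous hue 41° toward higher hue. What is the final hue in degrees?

−90° (square ↓): 30 − 90 = -60 → -60 + 360 = 300°
+219° (split-comp 39° ↑): 300 + 219 = 519 → 519 − 360 = 159°
+41° (analog 41° ↑): 159 + 41 = 200°

200°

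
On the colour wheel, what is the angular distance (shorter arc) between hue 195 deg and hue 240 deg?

45°

|195 − 240| = 45.
45 ≤ 180, so the shorter arc is 45°.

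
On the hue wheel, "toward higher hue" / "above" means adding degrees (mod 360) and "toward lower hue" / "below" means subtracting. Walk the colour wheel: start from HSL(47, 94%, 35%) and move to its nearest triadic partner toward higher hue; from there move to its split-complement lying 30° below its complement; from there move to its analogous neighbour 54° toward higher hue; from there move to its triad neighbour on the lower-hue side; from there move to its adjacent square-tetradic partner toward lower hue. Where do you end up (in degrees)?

47 + 120 = 167°   (triadic ↑)
167 + 150 = 317°   (split-comp 30° ↓)
317 + 54 = 371 → 371 − 360 = 11°   (analog 54° ↑)
11 − 120 = -109 → -109 + 360 = 251°   (triadic ↓)
251 − 90 = 161°   (square ↓)

161°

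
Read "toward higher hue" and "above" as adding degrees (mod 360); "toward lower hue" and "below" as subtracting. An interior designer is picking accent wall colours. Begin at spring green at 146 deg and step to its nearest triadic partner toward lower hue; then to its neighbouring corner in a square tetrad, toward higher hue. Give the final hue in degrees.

triadic ↓ −120°: 146 − 120 = 26°
square ↑ +90°: 26 + 90 = 116°

116°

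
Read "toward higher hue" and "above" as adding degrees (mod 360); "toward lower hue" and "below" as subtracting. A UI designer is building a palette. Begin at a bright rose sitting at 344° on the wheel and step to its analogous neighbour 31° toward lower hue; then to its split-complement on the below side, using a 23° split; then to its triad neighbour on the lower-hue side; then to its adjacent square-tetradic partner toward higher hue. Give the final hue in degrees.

analog 31° ↓ −31°: 344 − 31 = 313°
split-comp 23° ↓ +157°: 313 + 157 = 470 → 470 − 360 = 110°
triadic ↓ −120°: 110 − 120 = -10 → -10 + 360 = 350°
square ↑ +90°: 350 + 90 = 440 → 440 − 360 = 80°

80°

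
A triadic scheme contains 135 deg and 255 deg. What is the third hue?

A triad spaces three hues 120° apart.
The full set is {15°, 135°, 255°}.

15°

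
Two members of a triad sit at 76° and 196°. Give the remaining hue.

316°

A triad spaces three hues 120° apart.
The full set is {76°, 196°, 316°}.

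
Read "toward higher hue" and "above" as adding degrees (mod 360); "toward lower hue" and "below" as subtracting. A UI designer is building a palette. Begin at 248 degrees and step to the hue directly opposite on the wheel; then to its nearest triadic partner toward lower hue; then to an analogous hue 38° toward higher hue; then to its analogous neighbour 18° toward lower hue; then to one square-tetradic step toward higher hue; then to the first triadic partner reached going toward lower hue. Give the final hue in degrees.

complement +180°: 248 + 180 = 428 → 428 − 360 = 68°
triadic ↓ −120°: 68 − 120 = -52 → -52 + 360 = 308°
analog 38° ↑ +38°: 308 + 38 = 346°
analog 18° ↓ −18°: 346 − 18 = 328°
square ↑ +90°: 328 + 90 = 418 → 418 − 360 = 58°
triadic ↓ −120°: 58 − 120 = -62 → -62 + 360 = 298°

298°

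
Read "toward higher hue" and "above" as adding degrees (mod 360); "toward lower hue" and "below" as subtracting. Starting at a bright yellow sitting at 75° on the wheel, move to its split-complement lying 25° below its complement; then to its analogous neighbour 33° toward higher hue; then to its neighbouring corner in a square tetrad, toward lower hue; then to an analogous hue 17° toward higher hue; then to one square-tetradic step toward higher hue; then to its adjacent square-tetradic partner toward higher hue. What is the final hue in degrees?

10°

75 + 155 = 230°   (split-comp 25° ↓)
230 + 33 = 263°   (analog 33° ↑)
263 − 90 = 173°   (square ↓)
173 + 17 = 190°   (analog 17° ↑)
190 + 90 = 280°   (square ↑)
280 + 90 = 370 → 370 − 360 = 10°   (square ↑)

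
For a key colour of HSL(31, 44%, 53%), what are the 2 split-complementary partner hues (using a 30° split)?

Split-complementary hues sit 30° either side of the complement.
Complement of 31°: 31 + 180 = 211°
211 − 30 = 181°
211 + 30 = 241°

181° and 241°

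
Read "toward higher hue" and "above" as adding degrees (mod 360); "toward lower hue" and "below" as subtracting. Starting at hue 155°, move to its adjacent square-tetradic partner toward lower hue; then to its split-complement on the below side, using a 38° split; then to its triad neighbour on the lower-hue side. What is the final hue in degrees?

square ↓ −90°: 155 − 90 = 65°
split-comp 38° ↓ +142°: 65 + 142 = 207°
triadic ↓ −120°: 207 − 120 = 87°

87°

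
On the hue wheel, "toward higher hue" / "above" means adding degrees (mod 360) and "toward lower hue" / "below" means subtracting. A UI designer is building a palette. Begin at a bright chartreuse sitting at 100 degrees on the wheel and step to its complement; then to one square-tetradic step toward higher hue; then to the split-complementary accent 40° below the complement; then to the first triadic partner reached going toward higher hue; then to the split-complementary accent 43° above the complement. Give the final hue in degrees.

+180° (complement): 100 + 180 = 280°
+90° (square ↑): 280 + 90 = 370 → 370 − 360 = 10°
+140° (split-comp 40° ↓): 10 + 140 = 150°
+120° (triadic ↑): 150 + 120 = 270°
+223° (split-comp 43° ↑): 270 + 223 = 493 → 493 − 360 = 133°

133°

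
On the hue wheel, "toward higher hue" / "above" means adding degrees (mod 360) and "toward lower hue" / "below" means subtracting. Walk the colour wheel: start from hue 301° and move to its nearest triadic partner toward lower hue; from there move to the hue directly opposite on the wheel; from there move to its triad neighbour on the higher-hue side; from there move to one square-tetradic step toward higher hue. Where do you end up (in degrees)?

211°

triadic ↓ −120°: 301 − 120 = 181°
complement +180°: 181 + 180 = 361 → 361 − 360 = 1°
triadic ↑ +120°: 1 + 120 = 121°
square ↑ +90°: 121 + 90 = 211°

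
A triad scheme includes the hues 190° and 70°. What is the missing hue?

310°

A triad places three hues 120° apart.
The full set through 70° is {70°, 190°, 310°}.
Given {70°, 190°}, the missing hue is 310°.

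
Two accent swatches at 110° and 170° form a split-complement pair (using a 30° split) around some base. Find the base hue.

The accents sit 30° either side of the complement, so the complement is their short-arc midpoint on the wheel.
Short-arc midpoint of 110° and 170°: 140°.
Base is 180° from the complement: 140 − 180 = -40 → -40 + 360 = 320°

320°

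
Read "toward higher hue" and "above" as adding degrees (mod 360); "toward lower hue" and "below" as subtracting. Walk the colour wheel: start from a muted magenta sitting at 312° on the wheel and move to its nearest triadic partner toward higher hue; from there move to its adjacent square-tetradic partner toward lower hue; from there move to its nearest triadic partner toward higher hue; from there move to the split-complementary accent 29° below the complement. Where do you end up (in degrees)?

+120° (triadic ↑): 312 + 120 = 432 → 432 − 360 = 72°
−90° (square ↓): 72 − 90 = -18 → -18 + 360 = 342°
+120° (triadic ↑): 342 + 120 = 462 → 462 − 360 = 102°
+151° (split-comp 29° ↓): 102 + 151 = 253°

253°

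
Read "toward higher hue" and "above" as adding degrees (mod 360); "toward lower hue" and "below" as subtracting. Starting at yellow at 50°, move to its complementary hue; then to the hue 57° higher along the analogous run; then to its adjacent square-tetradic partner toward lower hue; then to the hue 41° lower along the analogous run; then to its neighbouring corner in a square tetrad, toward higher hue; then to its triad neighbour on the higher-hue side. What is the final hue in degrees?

6°

complement +180°: 50 + 180 = 230°
analog 57° ↑ +57°: 230 + 57 = 287°
square ↓ −90°: 287 − 90 = 197°
analog 41° ↓ −41°: 197 − 41 = 156°
square ↑ +90°: 156 + 90 = 246°
triadic ↑ +120°: 246 + 120 = 366 → 366 − 360 = 6°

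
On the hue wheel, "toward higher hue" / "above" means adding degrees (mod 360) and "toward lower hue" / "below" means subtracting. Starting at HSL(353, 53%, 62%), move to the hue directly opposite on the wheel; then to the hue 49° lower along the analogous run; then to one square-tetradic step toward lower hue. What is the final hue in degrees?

353 + 180 = 533 → 533 − 360 = 173°   (complement)
173 − 49 = 124°   (analog 49° ↓)
124 − 90 = 34°   (square ↓)

34°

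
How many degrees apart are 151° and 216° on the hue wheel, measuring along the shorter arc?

65°

|151 − 216| = 65.
65 ≤ 180, so the shorter arc is 65°.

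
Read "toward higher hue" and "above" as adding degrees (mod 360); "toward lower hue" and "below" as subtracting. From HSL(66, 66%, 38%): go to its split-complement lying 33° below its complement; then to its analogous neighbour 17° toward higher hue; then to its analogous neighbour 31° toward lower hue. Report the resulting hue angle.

199°

split-comp 33° ↓ +147°: 66 + 147 = 213°
analog 17° ↑ +17°: 213 + 17 = 230°
analog 31° ↓ −31°: 230 − 31 = 199°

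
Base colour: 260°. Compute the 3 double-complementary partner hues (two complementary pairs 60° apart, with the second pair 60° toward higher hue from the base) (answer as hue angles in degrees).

320°, 80°, 140°

A rectangular tetradic uses two complementary pairs 60° apart: offsets 0°, 60°, 180°, 240°.
260 + 60 = 320°
260 + 180 = 440 → 440 − 360 = 80°
260 + 240 = 500 → 500 − 360 = 140°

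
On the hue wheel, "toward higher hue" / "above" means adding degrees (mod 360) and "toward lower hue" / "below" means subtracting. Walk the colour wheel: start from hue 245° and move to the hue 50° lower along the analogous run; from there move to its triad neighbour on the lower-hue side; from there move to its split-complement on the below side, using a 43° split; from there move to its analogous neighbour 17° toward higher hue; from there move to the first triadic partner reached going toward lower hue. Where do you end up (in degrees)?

109°

245 − 50 = 195°   (analog 50° ↓)
195 − 120 = 75°   (triadic ↓)
75 + 137 = 212°   (split-comp 43° ↓)
212 + 17 = 229°   (analog 17° ↑)
229 − 120 = 109°   (triadic ↓)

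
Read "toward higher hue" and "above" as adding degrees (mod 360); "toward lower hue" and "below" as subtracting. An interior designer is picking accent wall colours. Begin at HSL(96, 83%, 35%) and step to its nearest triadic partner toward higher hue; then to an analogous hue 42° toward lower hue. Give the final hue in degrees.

triadic ↑ +120°: 96 + 120 = 216°
analog 42° ↓ −42°: 216 − 42 = 174°

174°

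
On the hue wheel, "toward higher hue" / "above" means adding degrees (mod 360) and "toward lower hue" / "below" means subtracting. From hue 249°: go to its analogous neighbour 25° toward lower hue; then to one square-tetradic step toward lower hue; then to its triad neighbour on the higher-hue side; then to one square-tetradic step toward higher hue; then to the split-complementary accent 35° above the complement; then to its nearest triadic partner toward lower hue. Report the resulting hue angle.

79°

analog 25° ↓ −25°: 249 − 25 = 224°
square ↓ −90°: 224 − 90 = 134°
triadic ↑ +120°: 134 + 120 = 254°
square ↑ +90°: 254 + 90 = 344°
split-comp 35° ↑ +215°: 344 + 215 = 559 → 559 − 360 = 199°
triadic ↓ −120°: 199 − 120 = 79°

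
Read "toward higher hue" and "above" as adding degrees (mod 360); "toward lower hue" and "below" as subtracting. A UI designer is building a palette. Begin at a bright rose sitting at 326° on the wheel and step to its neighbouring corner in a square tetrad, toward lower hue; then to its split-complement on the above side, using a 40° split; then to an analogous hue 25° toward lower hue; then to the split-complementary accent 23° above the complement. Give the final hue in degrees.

−90° (square ↓): 326 − 90 = 236°
+220° (split-comp 40° ↑): 236 + 220 = 456 → 456 − 360 = 96°
−25° (analog 25° ↓): 96 − 25 = 71°
+203° (split-comp 23° ↑): 71 + 203 = 274°

274°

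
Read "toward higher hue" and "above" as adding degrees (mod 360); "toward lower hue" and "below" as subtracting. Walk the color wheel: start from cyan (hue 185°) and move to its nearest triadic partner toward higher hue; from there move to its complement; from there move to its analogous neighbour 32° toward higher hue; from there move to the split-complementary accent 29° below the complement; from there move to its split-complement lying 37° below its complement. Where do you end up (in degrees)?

185 + 120 = 305°   (triadic ↑)
305 + 180 = 485 → 485 − 360 = 125°   (complement)
125 + 32 = 157°   (analog 32° ↑)
157 + 151 = 308°   (split-comp 29° ↓)
308 + 143 = 451 → 451 − 360 = 91°   (split-comp 37° ↓)

91°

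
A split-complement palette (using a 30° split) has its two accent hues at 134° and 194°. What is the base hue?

The accents sit 30° either side of the complement, so the complement is their short-arc midpoint on the wheel.
Short-arc midpoint of 134° and 194°: 164°.
Base is 180° from the complement: 164 − 180 = -16 → -16 + 360 = 344°

344°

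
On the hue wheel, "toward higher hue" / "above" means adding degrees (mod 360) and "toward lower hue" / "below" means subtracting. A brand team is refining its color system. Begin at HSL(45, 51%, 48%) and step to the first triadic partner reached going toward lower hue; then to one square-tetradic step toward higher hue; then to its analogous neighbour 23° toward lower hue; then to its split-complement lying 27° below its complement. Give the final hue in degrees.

45 − 120 = -75 → -75 + 360 = 285°   (triadic ↓)
285 + 90 = 375 → 375 − 360 = 15°   (square ↑)
15 − 23 = -8 → -8 + 360 = 352°   (analog 23° ↓)
352 + 153 = 505 → 505 − 360 = 145°   (split-comp 27° ↓)

145°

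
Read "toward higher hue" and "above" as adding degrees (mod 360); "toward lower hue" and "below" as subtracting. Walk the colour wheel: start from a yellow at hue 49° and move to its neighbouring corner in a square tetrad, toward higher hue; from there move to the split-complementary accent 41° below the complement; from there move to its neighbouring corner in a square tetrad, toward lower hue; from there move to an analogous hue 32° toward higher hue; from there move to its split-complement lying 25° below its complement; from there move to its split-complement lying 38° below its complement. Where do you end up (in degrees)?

157°

49 + 90 = 139°   (square ↑)
139 + 139 = 278°   (split-comp 41° ↓)
278 − 90 = 188°   (square ↓)
188 + 32 = 220°   (analog 32° ↑)
220 + 155 = 375 → 375 − 360 = 15°   (split-comp 25° ↓)
15 + 142 = 157°   (split-comp 38° ↓)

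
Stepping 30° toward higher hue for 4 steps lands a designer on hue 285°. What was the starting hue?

4 steps of 30° (toward higher hue) give a net shift of +120°.
Start = end − shift: 285 − 120 = 165°

165°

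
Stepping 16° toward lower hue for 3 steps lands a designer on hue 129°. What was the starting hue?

177°

3 steps of 16° (toward lower hue) give a net shift of −48°.
Start = end − shift: 129 + 48 = 177°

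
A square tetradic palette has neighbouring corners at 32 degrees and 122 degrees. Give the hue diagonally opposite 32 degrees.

212°

A square tetradic scheme places four hues 90° apart; opposite corners are 180° apart.
32 + 180 = 212°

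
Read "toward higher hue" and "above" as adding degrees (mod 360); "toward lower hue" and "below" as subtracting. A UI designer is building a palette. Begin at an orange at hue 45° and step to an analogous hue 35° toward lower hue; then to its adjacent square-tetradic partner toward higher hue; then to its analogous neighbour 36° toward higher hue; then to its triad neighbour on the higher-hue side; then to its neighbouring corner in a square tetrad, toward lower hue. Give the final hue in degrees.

166°

analog 35° ↓ −35°: 45 − 35 = 10°
square ↑ +90°: 10 + 90 = 100°
analog 36° ↑ +36°: 100 + 36 = 136°
triadic ↑ +120°: 136 + 120 = 256°
square ↓ −90°: 256 − 90 = 166°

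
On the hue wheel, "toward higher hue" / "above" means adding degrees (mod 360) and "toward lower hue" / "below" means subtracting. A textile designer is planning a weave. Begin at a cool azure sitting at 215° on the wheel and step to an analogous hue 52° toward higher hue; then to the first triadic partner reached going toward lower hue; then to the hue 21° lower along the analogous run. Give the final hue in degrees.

126°

analog 52° ↑ +52°: 215 + 52 = 267°
triadic ↓ −120°: 267 − 120 = 147°
analog 21° ↓ −21°: 147 − 21 = 126°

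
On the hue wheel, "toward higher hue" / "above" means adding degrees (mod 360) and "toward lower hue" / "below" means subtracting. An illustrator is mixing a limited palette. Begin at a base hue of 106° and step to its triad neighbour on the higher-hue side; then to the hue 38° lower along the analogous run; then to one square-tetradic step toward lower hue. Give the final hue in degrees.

98°

+120° (triadic ↑): 106 + 120 = 226°
−38° (analog 38° ↓): 226 − 38 = 188°
−90° (square ↓): 188 − 90 = 98°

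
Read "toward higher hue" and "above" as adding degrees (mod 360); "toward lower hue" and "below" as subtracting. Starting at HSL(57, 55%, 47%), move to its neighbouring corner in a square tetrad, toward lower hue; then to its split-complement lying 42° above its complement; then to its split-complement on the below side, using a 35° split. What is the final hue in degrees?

334°

−90° (square ↓): 57 − 90 = -33 → -33 + 360 = 327°
+222° (split-comp 42° ↑): 327 + 222 = 549 → 549 − 360 = 189°
+145° (split-comp 35° ↓): 189 + 145 = 334°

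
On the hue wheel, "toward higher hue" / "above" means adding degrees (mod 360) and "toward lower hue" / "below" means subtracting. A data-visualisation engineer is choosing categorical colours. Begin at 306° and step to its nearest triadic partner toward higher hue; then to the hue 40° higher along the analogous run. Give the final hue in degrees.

triadic ↑ +120°: 306 + 120 = 426 → 426 − 360 = 66°
analog 40° ↑ +40°: 66 + 40 = 106°

106°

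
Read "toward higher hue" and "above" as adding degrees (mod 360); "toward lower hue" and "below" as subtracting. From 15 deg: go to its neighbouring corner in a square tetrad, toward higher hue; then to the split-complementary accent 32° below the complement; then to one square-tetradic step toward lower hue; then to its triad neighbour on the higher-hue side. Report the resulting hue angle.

15 + 90 = 105°   (square ↑)
105 + 148 = 253°   (split-comp 32° ↓)
253 − 90 = 163°   (square ↓)
163 + 120 = 283°   (triadic ↑)

283°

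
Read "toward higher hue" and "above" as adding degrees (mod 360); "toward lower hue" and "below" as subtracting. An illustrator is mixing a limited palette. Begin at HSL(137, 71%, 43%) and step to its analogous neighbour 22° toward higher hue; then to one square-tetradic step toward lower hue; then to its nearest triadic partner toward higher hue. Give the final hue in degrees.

189°

analog 22° ↑ +22°: 137 + 22 = 159°
square ↓ −90°: 159 − 90 = 69°
triadic ↑ +120°: 69 + 120 = 189°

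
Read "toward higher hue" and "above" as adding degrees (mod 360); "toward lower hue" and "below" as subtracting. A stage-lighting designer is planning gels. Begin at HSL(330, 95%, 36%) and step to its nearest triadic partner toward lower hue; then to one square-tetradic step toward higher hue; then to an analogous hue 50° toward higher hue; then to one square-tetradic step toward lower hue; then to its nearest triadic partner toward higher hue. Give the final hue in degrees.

20°

triadic ↓ −120°: 330 − 120 = 210°
square ↑ +90°: 210 + 90 = 300°
analog 50° ↑ +50°: 300 + 50 = 350°
square ↓ −90°: 350 − 90 = 260°
triadic ↑ +120°: 260 + 120 = 380 → 380 − 360 = 20°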